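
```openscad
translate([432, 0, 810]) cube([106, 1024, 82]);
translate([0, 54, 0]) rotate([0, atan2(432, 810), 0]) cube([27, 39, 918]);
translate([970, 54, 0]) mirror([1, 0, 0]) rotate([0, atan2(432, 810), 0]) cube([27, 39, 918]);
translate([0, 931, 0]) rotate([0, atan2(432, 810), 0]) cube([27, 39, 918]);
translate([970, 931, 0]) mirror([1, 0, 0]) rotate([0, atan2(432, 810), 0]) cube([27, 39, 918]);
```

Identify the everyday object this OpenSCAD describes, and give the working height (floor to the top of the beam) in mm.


A sawhorse. The overall height is 892 mm.

A beam across two mirrored pairs of raked legs — a sawhorse. The beam's underside is at z = 810 (matching the legs' vertical rise in atan2(432, 810)) and the beam is 82 mm tall, so its top is at 810 + 82 = 892 mm. The raked legs top out at the beam's underside, so that is the highest point.


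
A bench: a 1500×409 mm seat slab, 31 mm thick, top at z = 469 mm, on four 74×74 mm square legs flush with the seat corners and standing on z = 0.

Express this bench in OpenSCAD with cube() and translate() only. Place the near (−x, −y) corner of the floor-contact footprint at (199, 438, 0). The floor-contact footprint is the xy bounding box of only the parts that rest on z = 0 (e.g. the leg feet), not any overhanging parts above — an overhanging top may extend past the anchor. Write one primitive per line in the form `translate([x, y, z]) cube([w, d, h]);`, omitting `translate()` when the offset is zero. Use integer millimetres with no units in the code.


translate([199, 438, 438]) cube([1500, 409, 31]);
translate([199, 438, 0]) cube([74, 74, 438]);
translate([199, 773, 0]) cube([74, 74, 438]);
translate([1625, 438, 0]) cube([74, 74, 438]);
translate([1625, 773, 0]) cube([74, 74, 438]);


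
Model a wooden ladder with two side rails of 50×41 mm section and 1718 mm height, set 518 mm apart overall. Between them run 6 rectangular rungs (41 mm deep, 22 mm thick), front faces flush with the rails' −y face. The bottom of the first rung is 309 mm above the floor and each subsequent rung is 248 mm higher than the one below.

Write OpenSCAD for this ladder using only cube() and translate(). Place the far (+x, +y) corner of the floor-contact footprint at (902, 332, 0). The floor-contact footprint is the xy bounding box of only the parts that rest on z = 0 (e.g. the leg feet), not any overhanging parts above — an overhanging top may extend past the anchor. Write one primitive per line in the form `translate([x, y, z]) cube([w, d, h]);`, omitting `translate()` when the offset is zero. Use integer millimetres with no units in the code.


translate([384, 291, 0]) cube([50, 41, 1718]);
translate([852, 291, 0]) cube([50, 41, 1718]);
translate([434, 291, 309]) cube([418, 41, 22]);
translate([434, 291, 557]) cube([418, 41, 22]);
translate([434, 291, 805]) cube([418, 41, 22]);
translate([434, 291, 1053]) cube([418, 41, 22]);
translate([434, 291, 1301]) cube([418, 41, 22]);
translate([434, 291, 1549]) cube([418, 41, 22]);


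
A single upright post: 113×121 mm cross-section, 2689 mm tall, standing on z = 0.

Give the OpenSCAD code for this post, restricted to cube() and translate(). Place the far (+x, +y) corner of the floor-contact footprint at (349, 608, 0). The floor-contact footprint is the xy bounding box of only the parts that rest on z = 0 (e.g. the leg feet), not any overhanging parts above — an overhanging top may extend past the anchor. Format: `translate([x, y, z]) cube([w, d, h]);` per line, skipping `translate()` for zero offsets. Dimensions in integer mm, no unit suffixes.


translate([236, 487, 0]) cube([113, 121, 2689]);


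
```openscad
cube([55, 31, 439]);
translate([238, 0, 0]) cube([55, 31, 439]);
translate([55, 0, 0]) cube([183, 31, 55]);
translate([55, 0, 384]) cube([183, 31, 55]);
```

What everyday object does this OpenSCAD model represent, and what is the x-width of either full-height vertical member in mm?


A picture frame. The border width is 55 mm.

Four thin pieces enclosing a rectangular opening — a picture frame. The two full-height stiles are 439 mm tall; the top rail sits at z = 384 and is 55 mm tall, so the border above the opening is 439 − 384 = 55 mm, matching the stile x-width.


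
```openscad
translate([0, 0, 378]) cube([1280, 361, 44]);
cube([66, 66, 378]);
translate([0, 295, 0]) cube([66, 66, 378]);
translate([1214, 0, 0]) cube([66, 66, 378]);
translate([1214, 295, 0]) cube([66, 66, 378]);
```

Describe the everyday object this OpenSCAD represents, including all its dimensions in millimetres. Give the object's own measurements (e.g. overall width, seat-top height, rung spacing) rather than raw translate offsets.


A bench: a 1280×361 mm seat slab, 44 mm thick, top at z = 422 mm, on four 66×66 mm square legs flush with the seat corners and standing on z = 0.


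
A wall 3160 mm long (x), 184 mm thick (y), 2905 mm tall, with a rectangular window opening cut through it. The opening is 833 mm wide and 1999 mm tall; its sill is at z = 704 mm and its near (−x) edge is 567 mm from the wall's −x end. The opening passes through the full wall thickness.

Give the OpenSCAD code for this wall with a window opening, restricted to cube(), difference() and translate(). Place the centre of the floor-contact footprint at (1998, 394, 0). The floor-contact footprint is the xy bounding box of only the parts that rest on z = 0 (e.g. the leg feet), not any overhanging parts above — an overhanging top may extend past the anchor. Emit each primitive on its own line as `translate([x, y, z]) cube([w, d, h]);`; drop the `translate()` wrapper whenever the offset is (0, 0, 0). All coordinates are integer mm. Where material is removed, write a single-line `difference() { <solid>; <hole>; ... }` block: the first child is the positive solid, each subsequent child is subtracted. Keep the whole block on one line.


difference() { translate([418, 302, 0]) cube([3160, 184, 2905]); translate([985, 302, 704]) cube([833, 184, 1999]); }


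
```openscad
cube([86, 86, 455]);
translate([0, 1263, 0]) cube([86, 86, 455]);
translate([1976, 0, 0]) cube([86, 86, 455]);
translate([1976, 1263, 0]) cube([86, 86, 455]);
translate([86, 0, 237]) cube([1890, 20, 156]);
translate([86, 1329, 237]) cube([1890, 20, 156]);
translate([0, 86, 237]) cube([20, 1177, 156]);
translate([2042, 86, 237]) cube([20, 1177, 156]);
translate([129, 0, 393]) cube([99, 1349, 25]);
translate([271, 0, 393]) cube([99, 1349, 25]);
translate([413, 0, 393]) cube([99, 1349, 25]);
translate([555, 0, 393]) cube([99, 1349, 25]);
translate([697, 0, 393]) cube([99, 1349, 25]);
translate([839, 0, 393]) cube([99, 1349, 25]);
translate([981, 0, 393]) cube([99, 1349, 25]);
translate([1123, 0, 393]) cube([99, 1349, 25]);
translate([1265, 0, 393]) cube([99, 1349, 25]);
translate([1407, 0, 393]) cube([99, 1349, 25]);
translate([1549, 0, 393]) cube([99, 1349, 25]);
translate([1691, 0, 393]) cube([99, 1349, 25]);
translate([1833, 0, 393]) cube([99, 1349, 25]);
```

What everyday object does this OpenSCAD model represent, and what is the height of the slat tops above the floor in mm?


A bed frame. The slat-top height is 418 mm.

Four posts, four rails, and a row of slats — a bed frame. Slats sit on the rails at z = 237 + 156 = 393; with slat thickness 25, the top is 418 mm.


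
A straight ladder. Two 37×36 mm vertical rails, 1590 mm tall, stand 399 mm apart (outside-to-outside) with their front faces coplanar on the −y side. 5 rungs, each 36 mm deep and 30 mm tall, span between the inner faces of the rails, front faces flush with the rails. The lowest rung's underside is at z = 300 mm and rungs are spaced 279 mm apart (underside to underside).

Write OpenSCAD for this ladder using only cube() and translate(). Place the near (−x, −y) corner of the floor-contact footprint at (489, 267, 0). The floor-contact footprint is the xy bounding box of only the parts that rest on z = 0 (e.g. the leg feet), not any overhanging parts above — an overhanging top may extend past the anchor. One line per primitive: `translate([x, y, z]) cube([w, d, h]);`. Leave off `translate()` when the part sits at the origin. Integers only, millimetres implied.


translate([489, 267, 0]) cube([37, 36, 1590]);
translate([851, 267, 0]) cube([37, 36, 1590]);
translate([526, 267, 300]) cube([325, 36, 30]);
translate([526, 267, 579]) cube([325, 36, 30]);
translate([526, 267, 858]) cube([325, 36, 30]);
translate([526, 267, 1137]) cube([325, 36, 30]);
translate([526, 267, 1416]) cube([325, 36, 30]);


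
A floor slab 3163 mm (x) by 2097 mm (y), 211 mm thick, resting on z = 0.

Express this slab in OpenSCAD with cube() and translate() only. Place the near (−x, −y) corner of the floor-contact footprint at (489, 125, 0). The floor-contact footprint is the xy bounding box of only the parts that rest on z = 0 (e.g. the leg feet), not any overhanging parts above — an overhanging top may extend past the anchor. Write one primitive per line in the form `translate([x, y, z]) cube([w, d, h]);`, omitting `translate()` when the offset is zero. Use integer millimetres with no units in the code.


translate([489, 125, 0]) cube([3163, 2097, 211]);


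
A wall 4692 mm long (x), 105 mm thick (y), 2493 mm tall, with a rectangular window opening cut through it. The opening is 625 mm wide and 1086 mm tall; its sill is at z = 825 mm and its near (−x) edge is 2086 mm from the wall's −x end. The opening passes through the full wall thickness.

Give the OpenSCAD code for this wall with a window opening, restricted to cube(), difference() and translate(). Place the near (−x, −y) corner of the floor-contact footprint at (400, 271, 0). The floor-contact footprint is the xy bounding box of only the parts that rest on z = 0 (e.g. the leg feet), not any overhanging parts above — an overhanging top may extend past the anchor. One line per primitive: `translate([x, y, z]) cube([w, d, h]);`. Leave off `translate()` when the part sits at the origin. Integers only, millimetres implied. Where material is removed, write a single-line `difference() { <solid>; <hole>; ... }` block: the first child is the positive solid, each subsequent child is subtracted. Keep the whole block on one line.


difference() { translate([400, 271, 0]) cube([4692, 105, 2493]); translate([2486, 271, 825]) cube([625, 105, 1086]); }


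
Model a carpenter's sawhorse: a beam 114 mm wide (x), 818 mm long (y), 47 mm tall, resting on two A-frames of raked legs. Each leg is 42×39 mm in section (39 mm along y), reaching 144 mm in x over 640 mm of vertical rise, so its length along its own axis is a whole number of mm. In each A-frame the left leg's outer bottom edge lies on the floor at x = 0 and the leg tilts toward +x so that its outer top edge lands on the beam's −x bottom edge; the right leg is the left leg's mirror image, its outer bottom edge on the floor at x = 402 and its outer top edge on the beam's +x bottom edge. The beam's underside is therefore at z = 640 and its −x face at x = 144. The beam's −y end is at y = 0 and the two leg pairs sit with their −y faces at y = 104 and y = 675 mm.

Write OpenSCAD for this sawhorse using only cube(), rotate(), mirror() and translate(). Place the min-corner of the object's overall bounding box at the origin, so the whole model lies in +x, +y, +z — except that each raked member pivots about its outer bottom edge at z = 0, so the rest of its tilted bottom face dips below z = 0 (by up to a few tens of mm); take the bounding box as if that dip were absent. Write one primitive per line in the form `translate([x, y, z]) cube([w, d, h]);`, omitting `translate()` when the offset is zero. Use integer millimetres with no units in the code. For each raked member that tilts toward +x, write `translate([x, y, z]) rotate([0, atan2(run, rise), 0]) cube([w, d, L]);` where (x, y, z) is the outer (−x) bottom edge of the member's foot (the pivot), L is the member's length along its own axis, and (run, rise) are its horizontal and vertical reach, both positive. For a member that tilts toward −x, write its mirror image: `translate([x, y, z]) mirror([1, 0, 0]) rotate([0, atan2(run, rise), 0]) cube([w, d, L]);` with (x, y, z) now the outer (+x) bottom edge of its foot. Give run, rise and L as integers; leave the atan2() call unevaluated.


translate([144, 0, 640]) cube([114, 818, 47]);
translate([0, 104, 0]) rotate([0, atan2(144, 640), 0]) cube([42, 39, 656]);
translate([402, 104, 0]) mirror([1, 0, 0]) rotate([0, atan2(144, 640), 0]) cube([42, 39, 656]);
translate([0, 675, 0]) rotate([0, atan2(144, 640), 0]) cube([42, 39, 656]);
translate([402, 675, 0]) mirror([1, 0, 0]) rotate([0, atan2(144, 640), 0]) cube([42, 39, 656]);


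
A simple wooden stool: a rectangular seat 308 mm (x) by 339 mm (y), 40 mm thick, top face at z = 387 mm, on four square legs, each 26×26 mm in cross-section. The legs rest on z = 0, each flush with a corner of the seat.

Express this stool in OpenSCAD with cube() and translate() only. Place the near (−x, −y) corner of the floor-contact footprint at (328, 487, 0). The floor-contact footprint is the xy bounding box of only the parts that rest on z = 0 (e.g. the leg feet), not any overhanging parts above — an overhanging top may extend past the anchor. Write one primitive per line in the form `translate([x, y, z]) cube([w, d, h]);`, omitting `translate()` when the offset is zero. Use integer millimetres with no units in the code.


translate([328, 487, 347]) cube([308, 339, 40]);
translate([328, 487, 0]) cube([26, 26, 347]);
translate([610, 487, 0]) cube([26, 26, 347]);
translate([328, 800, 0]) cube([26, 26, 347]);
translate([610, 800, 0]) cube([26, 26, 347]);


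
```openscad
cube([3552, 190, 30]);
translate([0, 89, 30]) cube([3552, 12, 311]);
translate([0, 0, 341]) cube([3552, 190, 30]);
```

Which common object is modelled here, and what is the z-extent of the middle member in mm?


An I-beam. The web height is 311 mm.

Two wide flanges with a thin centred web — an I-beam. Overall 371 mm minus two 30 mm flanges gives a web of 371 − 2·30 = 311 mm.


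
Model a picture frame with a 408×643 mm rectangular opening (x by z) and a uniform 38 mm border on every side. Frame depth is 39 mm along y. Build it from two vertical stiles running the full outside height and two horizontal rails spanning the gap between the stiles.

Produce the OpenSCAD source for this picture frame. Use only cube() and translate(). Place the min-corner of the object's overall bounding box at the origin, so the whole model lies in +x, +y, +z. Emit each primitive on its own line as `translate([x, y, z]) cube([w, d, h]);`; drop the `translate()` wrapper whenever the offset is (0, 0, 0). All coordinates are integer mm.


cube([38, 39, 719]);
translate([446, 0, 0]) cube([38, 39, 719]);
translate([38, 0, 0]) cube([408, 39, 38]);
translate([38, 0, 681]) cube([408, 39, 38]);


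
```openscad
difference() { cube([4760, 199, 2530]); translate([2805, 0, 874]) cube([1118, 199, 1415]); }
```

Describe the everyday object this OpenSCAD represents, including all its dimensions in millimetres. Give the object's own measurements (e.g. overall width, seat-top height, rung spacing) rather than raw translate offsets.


A wall 4760 mm long (x), 199 mm thick (y), 2530 mm tall, with a rectangular window opening cut through it. The opening is 1118 mm wide and 1415 mm tall; its sill is at z = 874 mm and its near (−x) edge is 2805 mm from the wall's −x end. The opening passes through the full wall thickness.


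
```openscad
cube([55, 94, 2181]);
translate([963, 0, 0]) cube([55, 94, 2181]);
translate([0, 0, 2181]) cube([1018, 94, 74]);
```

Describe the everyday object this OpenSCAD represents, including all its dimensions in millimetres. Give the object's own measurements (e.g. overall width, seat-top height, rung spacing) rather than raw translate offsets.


A door frame. The clear opening is 908 mm wide and 2181 mm high. Two 55 mm wide jambs, 94 mm deep, stand either side of the opening from the floor to the top of the opening. A 74 mm thick head sits across the top of both jambs, spanning the full outside width of the frame.


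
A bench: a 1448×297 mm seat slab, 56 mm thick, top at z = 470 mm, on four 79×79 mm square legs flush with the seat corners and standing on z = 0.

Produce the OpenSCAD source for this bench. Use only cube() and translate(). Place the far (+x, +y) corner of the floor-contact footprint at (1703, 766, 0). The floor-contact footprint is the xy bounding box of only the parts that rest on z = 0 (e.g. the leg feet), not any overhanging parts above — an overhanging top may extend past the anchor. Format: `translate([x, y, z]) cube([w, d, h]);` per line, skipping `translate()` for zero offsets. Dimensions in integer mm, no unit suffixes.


translate([255, 469, 414]) cube([1448, 297, 56]);
translate([255, 469, 0]) cube([79, 79, 414]);
translate([255, 687, 0]) cube([79, 79, 414]);
translate([1624, 469, 0]) cube([79, 79, 414]);
translate([1624, 687, 0]) cube([79, 79, 414]);


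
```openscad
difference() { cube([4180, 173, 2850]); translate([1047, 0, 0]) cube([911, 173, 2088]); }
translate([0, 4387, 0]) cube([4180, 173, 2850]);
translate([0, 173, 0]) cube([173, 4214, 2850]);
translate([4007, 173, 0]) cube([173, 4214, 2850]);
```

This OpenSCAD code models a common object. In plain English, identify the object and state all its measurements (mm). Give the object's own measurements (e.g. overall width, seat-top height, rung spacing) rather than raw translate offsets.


A single room: four walls, each 2850 mm tall and 173 mm thick, enclosing an outside footprint 4180×4560 mm (x × y), no floor or roof. The front and back walls (−y and +y sides) run the full x-width; the side walls fit between their inner faces. A door opening 911 mm wide and 2088 mm tall is cut through the front wall from the floor up, its −x edge 1047 mm from the wall's −x end.


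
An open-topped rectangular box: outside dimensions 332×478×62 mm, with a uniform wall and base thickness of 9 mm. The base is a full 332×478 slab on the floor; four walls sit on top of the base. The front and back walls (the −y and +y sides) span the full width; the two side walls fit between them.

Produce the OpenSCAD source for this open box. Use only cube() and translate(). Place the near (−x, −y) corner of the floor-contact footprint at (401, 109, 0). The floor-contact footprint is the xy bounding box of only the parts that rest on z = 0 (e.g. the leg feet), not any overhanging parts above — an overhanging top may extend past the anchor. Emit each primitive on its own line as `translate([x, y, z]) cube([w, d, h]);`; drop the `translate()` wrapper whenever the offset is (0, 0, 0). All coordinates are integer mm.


translate([401, 109, 0]) cube([332, 478, 9]);
translate([401, 109, 9]) cube([332, 9, 53]);
translate([401, 578, 9]) cube([332, 9, 53]);
translate([401, 118, 9]) cube([9, 460, 53]);
translate([724, 118, 9]) cube([9, 460, 53]);


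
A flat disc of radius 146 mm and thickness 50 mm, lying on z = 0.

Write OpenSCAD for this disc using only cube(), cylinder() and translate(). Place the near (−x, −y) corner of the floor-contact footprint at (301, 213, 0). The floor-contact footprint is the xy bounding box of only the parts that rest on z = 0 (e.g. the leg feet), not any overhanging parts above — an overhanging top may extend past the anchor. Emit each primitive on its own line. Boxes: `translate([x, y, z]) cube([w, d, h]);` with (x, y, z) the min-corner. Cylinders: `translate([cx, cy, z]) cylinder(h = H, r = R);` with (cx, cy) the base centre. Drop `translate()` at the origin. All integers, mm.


translate([447, 359, 0]) cylinder(h = 50, r = 146);


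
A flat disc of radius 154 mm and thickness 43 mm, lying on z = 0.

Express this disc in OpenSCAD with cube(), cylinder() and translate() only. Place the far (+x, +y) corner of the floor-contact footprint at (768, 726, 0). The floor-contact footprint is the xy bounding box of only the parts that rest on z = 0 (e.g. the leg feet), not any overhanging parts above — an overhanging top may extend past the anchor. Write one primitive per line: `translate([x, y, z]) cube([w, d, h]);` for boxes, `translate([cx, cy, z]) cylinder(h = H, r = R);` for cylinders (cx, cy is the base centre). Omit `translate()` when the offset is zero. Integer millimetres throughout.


translate([614, 572, 0]) cylinder(h = 43, r = 154);


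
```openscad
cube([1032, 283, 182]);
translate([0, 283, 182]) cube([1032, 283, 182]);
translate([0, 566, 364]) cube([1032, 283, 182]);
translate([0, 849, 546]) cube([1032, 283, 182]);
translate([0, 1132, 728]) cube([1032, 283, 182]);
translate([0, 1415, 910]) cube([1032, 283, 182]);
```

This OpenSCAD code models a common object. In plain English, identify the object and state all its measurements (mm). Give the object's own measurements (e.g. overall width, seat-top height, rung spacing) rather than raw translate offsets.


A straight staircase of 6 solid steps. Each step is 1032 mm wide (x), 283 mm deep (y, the going) and 182 mm tall (the rise). The first step rests on the floor; each subsequent step sits one going further in +y and one rise higher in +z, directly behind and above the previous step with no overlap.


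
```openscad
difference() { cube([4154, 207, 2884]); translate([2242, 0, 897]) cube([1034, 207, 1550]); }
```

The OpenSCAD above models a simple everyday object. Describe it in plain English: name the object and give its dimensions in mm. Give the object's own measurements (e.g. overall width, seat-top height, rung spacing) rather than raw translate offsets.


A wall 4154 mm long (x), 207 mm thick (y), 2884 mm tall, with a rectangular window opening cut through it. The opening is 1034 mm wide and 1550 mm tall; its sill is at z = 897 mm and its near (−x) edge is 2242 mm from the wall's −x end. The opening passes through the full wall thickness.


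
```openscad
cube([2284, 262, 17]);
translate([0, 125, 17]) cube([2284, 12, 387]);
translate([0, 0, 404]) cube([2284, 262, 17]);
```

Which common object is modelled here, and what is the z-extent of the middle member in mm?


An I-beam. The web height is 387 mm.

Two wide flanges with a thin centred web — an I-beam. Overall 421 mm minus two 17 mm flanges gives a web of 421 − 2·17 = 387 mm.


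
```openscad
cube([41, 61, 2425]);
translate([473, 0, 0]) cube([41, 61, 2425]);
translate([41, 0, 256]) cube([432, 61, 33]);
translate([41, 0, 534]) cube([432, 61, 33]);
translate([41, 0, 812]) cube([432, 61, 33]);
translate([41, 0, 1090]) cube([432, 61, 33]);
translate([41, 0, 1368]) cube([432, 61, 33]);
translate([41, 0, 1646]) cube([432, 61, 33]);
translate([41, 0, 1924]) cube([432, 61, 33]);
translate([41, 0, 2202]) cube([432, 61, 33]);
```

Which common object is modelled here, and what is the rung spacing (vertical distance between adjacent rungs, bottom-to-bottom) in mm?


A ladder. The rung spacing is 278 mm.

Two tall 41×61 posts with 8 short bars between them — a ladder. Adjacent rungs sit at z = 256 and z = 534, so the spacing is 534 − 256 = 278 mm.


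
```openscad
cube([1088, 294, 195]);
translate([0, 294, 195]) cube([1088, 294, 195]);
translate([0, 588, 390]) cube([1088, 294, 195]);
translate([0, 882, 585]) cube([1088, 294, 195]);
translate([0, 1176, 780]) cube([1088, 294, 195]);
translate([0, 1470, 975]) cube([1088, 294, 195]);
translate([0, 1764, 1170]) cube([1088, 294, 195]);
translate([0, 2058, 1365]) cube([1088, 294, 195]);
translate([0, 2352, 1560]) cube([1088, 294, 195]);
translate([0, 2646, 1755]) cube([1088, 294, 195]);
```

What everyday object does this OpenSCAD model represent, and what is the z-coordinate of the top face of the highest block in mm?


A staircase. The total rise is 1950 mm.

10 identical blocks, each offset up and back from the previous — a staircase. Each step is 195 mm tall and there are 10 of them, so the total rise is 10 × 195 = 1950 mm.


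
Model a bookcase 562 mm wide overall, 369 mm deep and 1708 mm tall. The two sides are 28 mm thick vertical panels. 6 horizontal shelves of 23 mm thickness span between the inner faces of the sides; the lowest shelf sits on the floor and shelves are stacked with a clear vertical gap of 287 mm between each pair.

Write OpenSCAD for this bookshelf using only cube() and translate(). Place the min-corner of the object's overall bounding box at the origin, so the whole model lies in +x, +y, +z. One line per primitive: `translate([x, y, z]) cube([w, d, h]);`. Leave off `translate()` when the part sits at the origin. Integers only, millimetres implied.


cube([28, 369, 1708]);
translate([534, 0, 0]) cube([28, 369, 1708]);
translate([28, 0, 0]) cube([506, 369, 23]);
translate([28, 0, 310]) cube([506, 369, 23]);
translate([28, 0, 620]) cube([506, 369, 23]);
translate([28, 0, 930]) cube([506, 369, 23]);
translate([28, 0, 1240]) cube([506, 369, 23]);
translate([28, 0, 1550]) cube([506, 369, 23]);


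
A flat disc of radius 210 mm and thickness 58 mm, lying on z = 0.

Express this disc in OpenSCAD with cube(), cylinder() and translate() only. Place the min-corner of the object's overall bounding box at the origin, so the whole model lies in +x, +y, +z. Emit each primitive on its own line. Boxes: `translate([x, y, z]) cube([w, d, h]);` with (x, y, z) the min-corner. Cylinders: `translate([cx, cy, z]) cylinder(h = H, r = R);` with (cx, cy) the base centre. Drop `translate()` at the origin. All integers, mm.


translate([210, 210, 0]) cylinder(h = 58, r = 210);


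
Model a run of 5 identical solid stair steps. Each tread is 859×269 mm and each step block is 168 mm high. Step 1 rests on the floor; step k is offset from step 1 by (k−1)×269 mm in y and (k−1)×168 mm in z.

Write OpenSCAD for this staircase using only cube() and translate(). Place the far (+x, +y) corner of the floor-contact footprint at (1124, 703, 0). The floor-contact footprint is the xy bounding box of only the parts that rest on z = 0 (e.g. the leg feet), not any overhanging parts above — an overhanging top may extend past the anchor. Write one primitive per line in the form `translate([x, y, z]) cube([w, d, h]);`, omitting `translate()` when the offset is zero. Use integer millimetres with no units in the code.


translate([265, 434, 0]) cube([859, 269, 168]);
translate([265, 703, 168]) cube([859, 269, 168]);
translate([265, 972, 336]) cube([859, 269, 168]);
translate([265, 1241, 504]) cube([859, 269, 168]);
translate([265, 1510, 672]) cube([859, 269, 168]);


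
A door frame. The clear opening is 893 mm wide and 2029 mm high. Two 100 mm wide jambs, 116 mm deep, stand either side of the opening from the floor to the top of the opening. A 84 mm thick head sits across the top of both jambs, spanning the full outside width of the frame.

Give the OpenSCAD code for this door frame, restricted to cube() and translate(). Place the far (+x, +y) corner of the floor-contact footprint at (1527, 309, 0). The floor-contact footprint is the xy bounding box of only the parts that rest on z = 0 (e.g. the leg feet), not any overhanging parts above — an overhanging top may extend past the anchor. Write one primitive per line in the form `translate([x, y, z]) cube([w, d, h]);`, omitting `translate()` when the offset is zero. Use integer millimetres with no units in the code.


translate([434, 193, 0]) cube([100, 116, 2029]);
translate([1427, 193, 0]) cube([100, 116, 2029]);
translate([434, 193, 2029]) cube([1093, 116, 84]);


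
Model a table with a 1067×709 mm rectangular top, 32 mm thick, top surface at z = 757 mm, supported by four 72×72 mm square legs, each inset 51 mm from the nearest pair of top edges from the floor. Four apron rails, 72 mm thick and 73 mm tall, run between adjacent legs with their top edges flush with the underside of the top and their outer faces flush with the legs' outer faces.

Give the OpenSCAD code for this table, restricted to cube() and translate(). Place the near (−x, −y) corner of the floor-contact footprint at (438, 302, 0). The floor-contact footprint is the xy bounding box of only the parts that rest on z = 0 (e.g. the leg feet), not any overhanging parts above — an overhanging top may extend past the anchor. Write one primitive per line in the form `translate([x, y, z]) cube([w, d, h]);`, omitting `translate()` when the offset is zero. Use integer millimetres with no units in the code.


translate([387, 251, 725]) cube([1067, 709, 32]);
translate([438, 302, 0]) cube([72, 72, 725]);
translate([1331, 302, 0]) cube([72, 72, 725]);
translate([438, 837, 0]) cube([72, 72, 725]);
translate([1331, 837, 0]) cube([72, 72, 725]);
translate([510, 302, 652]) cube([821, 72, 73]);
translate([510, 837, 652]) cube([821, 72, 73]);
translate([438, 374, 652]) cube([72, 463, 73]);
translate([1331, 374, 652]) cube([72, 463, 73]);


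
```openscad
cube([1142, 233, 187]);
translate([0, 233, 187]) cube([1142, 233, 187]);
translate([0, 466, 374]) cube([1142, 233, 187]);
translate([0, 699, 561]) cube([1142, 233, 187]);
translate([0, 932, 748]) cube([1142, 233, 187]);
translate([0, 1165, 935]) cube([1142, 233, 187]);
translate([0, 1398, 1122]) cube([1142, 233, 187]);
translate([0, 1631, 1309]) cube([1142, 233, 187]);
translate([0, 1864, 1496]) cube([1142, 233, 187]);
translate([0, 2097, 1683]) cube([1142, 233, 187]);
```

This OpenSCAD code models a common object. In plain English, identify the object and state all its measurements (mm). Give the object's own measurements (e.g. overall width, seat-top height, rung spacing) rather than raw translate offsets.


A straight staircase of 10 solid steps. Each step is 1142 mm wide (x), 233 mm deep (y, the going) and 187 mm tall (the rise). The first step rests on the floor; each subsequent step sits one going further in +y and one rise higher in +z, directly behind and above the previous step with no overlap.


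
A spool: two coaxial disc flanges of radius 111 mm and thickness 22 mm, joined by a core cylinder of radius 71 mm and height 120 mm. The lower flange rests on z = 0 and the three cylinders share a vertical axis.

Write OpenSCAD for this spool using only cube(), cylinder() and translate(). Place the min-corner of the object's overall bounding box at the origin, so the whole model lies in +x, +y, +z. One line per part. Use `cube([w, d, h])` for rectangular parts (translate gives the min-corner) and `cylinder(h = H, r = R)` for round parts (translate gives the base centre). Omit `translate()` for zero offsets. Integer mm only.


translate([111, 111, 0]) cylinder(h = 22, r = 111);
translate([111, 111, 22]) cylinder(h = 120, r = 71);
translate([111, 111, 142]) cylinder(h = 22, r = 111);


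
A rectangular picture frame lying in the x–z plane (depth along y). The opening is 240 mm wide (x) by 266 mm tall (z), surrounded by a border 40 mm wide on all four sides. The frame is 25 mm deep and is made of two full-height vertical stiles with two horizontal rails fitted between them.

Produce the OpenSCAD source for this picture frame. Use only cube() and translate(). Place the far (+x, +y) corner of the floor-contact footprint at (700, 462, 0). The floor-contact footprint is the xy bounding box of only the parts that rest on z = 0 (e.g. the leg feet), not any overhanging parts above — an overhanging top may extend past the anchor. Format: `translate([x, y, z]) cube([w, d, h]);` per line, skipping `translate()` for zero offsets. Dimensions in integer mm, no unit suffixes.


translate([380, 437, 0]) cube([40, 25, 346]);
translate([660, 437, 0]) cube([40, 25, 346]);
translate([420, 437, 0]) cube([240, 25, 40]);
translate([420, 437, 306]) cube([240, 25, 40]);


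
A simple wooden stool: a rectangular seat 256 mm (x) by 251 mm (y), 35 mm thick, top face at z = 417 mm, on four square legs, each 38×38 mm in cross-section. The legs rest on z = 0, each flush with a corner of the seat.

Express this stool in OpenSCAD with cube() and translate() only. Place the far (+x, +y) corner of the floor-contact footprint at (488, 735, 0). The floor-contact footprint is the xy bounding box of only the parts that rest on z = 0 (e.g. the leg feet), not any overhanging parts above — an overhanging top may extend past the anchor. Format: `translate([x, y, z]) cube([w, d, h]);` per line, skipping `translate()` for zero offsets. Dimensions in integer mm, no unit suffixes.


translate([232, 484, 382]) cube([256, 251, 35]);
translate([232, 484, 0]) cube([38, 38, 382]);
translate([450, 484, 0]) cube([38, 38, 382]);
translate([232, 697, 0]) cube([38, 38, 382]);
translate([450, 697, 0]) cube([38, 38, 382]);


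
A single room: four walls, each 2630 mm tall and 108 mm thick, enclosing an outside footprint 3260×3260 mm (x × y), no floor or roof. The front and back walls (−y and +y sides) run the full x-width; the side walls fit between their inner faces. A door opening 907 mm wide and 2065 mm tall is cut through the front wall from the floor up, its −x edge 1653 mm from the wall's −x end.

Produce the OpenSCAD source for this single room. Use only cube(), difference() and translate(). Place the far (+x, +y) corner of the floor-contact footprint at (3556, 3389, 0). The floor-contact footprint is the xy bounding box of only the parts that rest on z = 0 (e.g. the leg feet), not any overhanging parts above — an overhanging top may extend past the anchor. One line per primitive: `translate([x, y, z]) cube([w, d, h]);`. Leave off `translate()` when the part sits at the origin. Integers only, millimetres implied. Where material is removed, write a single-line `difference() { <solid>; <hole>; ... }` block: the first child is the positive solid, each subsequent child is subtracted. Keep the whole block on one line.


difference() { translate([296, 129, 0]) cube([3260, 108, 2630]); translate([1949, 129, 0]) cube([907, 108, 2065]); }
translate([296, 3281, 0]) cube([3260, 108, 2630]);
translate([296, 237, 0]) cube([108, 3044, 2630]);
translate([3448, 237, 0]) cube([108, 3044, 2630]);


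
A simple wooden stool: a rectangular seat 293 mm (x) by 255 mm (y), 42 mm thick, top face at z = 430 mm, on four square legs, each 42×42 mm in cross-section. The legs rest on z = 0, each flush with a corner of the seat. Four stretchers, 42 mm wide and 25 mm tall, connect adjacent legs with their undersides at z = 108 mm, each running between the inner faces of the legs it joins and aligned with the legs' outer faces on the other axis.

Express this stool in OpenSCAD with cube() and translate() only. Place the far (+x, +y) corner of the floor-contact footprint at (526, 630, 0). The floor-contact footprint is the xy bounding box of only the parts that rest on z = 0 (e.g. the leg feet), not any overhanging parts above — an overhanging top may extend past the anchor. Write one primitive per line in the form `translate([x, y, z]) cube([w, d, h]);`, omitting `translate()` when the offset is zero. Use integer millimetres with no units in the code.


translate([233, 375, 388]) cube([293, 255, 42]);
translate([233, 375, 0]) cube([42, 42, 388]);
translate([484, 375, 0]) cube([42, 42, 388]);
translate([233, 588, 0]) cube([42, 42, 388]);
translate([484, 588, 0]) cube([42, 42, 388]);
translate([275, 375, 108]) cube([209, 42, 25]);
translate([275, 588, 108]) cube([209, 42, 25]);
translate([233, 417, 108]) cube([42, 171, 25]);
translate([484, 417, 108]) cube([42, 171, 25]);


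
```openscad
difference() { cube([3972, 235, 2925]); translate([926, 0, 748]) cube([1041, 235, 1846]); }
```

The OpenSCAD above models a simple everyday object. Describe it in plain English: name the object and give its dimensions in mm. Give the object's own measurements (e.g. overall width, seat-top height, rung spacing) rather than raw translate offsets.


A wall 3972 mm long (x), 235 mm thick (y), 2925 mm tall, with a rectangular window opening cut through it. The opening is 1041 mm wide and 1846 mm tall; its sill is at z = 748 mm and its near (−x) edge is 926 mm from the wall's −x end. The opening passes through the full wall thickness.


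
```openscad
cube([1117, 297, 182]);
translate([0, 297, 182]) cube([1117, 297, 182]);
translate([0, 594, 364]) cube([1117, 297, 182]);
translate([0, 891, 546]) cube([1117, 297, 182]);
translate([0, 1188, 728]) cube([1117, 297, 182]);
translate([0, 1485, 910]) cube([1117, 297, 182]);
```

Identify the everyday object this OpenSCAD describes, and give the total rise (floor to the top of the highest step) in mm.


A staircase. The total rise is 1092 mm.

6 identical blocks, each offset up and back from the previous — a staircase. Each step is 182 mm tall and there are 6 of them, so the total rise is 6 × 182 = 1092 mm.


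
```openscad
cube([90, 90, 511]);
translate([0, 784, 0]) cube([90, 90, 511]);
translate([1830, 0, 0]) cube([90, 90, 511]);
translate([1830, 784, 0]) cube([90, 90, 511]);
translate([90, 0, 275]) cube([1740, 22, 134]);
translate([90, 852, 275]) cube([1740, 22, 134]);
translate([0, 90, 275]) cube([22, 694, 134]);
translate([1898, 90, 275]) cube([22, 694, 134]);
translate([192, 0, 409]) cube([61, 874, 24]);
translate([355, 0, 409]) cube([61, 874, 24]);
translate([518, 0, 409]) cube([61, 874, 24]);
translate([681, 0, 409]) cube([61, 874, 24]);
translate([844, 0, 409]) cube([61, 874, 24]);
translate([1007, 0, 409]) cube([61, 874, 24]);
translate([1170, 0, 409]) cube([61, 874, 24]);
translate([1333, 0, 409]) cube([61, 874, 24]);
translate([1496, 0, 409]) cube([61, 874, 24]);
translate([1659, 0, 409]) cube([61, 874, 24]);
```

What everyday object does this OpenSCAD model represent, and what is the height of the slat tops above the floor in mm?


A bed frame. The slat-top height is 433 mm.

Four posts, four rails, and a row of slats — a bed frame. Slats sit on the rails at z = 275 + 134 = 409; with slat thickness 24, the top is 433 mm.


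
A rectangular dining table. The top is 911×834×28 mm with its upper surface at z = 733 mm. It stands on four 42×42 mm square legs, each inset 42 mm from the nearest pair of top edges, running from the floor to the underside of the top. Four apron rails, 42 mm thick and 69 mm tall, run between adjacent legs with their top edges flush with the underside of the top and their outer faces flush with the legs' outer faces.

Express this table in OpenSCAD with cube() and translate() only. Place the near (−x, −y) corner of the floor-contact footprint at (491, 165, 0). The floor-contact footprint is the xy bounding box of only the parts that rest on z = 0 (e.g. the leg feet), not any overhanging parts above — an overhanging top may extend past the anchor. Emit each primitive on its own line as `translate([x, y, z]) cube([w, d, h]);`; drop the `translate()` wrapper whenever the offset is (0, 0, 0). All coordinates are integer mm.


translate([449, 123, 705]) cube([911, 834, 28]);
translate([491, 165, 0]) cube([42, 42, 705]);
translate([1276, 165, 0]) cube([42, 42, 705]);
translate([491, 873, 0]) cube([42, 42, 705]);
translate([1276, 873, 0]) cube([42, 42, 705]);
translate([533, 165, 636]) cube([743, 42, 69]);
translate([533, 873, 636]) cube([743, 42, 69]);
translate([491, 207, 636]) cube([42, 666, 69]);
translate([1276, 207, 636]) cube([42, 666, 69]);


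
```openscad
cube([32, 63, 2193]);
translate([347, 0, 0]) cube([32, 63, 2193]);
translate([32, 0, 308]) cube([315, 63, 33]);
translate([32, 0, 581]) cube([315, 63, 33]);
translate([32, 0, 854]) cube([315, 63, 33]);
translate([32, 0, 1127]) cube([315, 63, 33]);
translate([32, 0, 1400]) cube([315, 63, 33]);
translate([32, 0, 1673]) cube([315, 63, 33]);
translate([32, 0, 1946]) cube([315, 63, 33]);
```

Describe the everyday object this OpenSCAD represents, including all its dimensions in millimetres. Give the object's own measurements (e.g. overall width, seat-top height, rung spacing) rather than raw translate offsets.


A straight ladder. Two 32×63 mm vertical rails, 2193 mm tall, stand 379 mm apart (outside-to-outside) with their front faces coplanar on the −y side. 7 rungs, each 63 mm deep and 33 mm tall, span between the inner faces of the rails, front faces flush with the rails. The lowest rung's underside is at z = 308 mm and rungs are spaced 273 mm apart (underside to underside).


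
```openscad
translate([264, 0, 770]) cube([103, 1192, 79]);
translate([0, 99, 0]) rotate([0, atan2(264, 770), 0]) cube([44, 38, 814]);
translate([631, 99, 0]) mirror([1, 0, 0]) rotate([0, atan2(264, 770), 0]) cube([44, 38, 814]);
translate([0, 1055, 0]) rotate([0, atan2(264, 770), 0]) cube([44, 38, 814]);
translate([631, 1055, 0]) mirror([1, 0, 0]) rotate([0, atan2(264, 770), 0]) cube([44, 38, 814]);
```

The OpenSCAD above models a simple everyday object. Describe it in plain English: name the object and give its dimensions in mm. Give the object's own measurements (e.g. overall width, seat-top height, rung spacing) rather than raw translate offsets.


A sawhorse. A 103×1192×79 mm beam (x, y, z) sits on two A-frame leg pairs. Each pair is two raked legs of 44×38 mm section (38 mm along y) splaying symmetrically in x. Each leg rises 770 mm vertically over 264 mm of horizontal reach and is 814 mm long along its own axis. Every leg's outer bottom edge rests on the floor and its outer top edge meets a bottom edge of the beam — the left legs (tilting toward +x) meet the beam's −x bottom edge, the right legs (their mirror images, tilting toward −x) meet its +x bottom edge — so the leg tops tuck under the beam, the beam's underside is 770 mm above the floor, and the feet are 631 mm apart outside-to-outside with the beam centred between them. The two leg pairs are set in 99 mm from either end of the beam.
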